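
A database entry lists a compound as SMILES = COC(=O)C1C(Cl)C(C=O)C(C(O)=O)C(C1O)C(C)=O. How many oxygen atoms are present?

7

Scan the SMILES for O atoms (remember two-letter symbols like Cl and Br are single atoms).
Oxygen count: 7.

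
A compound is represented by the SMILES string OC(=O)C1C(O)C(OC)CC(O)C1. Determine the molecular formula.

C8H14O5

Walk through each heavy atom and fill implicit hydrogens from standard valence (C 4, N 3, O 2, S 2, halogen 1):
  atom 1: O, bond orders sum to 1 (valence 2) → 1 H
  atom 2: C, bond orders sum to 4 (valence 4) → 0 H
  atom 3: O, bond orders sum to 2 (valence 2) → 0 H
  atom 4: C, bond orders sum to 3 (valence 4) → 1 H
  atom 5: C, bond orders sum to 3 (valence 4) → 1 H
  atom 6: O, bond orders sum to 1 (valence 2) → 1 H
  atom 7: C, bond orders sum to 3 (valence 4) → 1 H
  atom 8: O, bond orders sum to 2 (valence 2) → 0 H
  atom 9: C, bond orders sum to 1 (valence 4) → 3 H
  atom 10: C, bond orders sum to 2 (valence 4) → 2 H
  atom 11: C, bond orders sum to 3 (valence 4) → 1 H
  atom 12: O, bond orders sum to 1 (valence 2) → 1 H
  atom 13: C, bond orders sum to 2 (valence 4) → 2 H
Totals → C:8, H:14, O:5.
In Hill order: C8H14O5.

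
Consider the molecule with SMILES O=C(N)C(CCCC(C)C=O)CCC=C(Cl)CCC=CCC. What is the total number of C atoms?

18

Count every carbon token in the SMILES (each C, including those in ring-closure positions and inside branches).
Carbon count: 18.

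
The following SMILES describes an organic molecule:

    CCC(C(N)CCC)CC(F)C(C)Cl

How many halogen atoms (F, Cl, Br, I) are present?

Halogen atoms appear at heavy-atom positions 11, 14 (1×Cl, 1×F).
Other groups present: 1 primary amine.
Halogen count: 2.

2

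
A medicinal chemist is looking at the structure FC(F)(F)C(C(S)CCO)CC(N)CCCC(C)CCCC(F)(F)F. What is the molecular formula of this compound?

C16H29F6NOS

Walk through each heavy atom and fill implicit hydrogens from standard valence (C 4, N 3, O 2, S 2, halogen 1):
  atom 1: F (halogen, monovalent) → 0 H
  atom 2: C, bond orders sum to 4 (valence 4) → 0 H
  atom 3: F (halogen, monovalent) → 0 H
  atom 4: F (halogen, monovalent) → 0 H
  atom 5: C, bond orders sum to 3 (valence 4) → 1 H
  atom 6: C, bond orders sum to 3 (valence 4) → 1 H
  atom 7: S, bond orders sum to 1 (valence 2) → 1 H
  atom 8: C, bond orders sum to 2 (valence 4) → 2 H
  atom 9: C, bond orders sum to 2 (valence 4) → 2 H
  atom 10: O, bond orders sum to 1 (valence 2) → 1 H
  atom 11: C, bond orders sum to 2 (valence 4) → 2 H
  atom 12: C, bond orders sum to 3 (valence 4) → 1 H
  atom 13: N, bond orders sum to 1 (valence 3) → 2 H
  atom 14: C, bond orders sum to 2 (valence 4) → 2 H
  atom 15: C, bond orders sum to 2 (valence 4) → 2 H
  atom 16: C, bond orders sum to 2 (valence 4) → 2 H
  atom 17: C, bond orders sum to 3 (valence 4) → 1 H
  atom 18: C, bond orders sum to 1 (valence 4) → 3 H
  atom 19: C, bond orders sum to 2 (valence 4) → 2 H
  atom 20: C, bond orders sum to 2 (valence 4) → 2 H
  atom 21: C, bond orders sum to 2 (valence 4) → 2 H
  atom 22: C, bond orders sum to 4 (valence 4) → 0 H
  atom 23: F (halogen, monovalent) → 0 H
  atom 24: F (halogen, monovalent) → 0 H
  atom 25: F (halogen, monovalent) → 0 H
Totals → C:16, H:29, F:6, N:1, O:1, S:1.
In Hill order: C16H29F6NOS.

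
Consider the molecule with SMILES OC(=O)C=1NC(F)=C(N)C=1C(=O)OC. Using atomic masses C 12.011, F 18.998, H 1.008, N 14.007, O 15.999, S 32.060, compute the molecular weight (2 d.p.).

First, the molecular formula is C7H7FN2O4 (counting implicit H from valence).
  C: 7 × 12.011 = 84.077
  F: 1 × 18.998 = 18.998
  H: 7 × 1.008 = 7.056
  N: 2 × 14.007 = 28.014
  O: 4 × 15.999 = 63.996
Sum: 7×12.011 + 1×18.998 + 7×1.008 + 2×14.007 + 4×15.999 = 202.141 → 202.14 g/mol.

202.14 g/mol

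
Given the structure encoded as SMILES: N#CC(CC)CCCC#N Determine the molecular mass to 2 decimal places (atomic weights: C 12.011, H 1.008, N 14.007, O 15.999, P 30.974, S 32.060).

First, the molecular formula is C8H12N2 (counting implicit H from valence).
  C: 8 × 12.011 = 96.088
  H: 12 × 1.008 = 12.096
  N: 2 × 14.007 = 28.014
Sum: 8×12.011 + 12×1.008 + 2×14.007 = 136.198 → 136.20 g/mol.

136.20 g/mol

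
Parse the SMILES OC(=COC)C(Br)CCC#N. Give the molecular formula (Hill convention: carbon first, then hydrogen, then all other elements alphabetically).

Walk through each heavy atom and fill implicit hydrogens from standard valence (C 4, N 3, O 2, S 2, halogen 1):
  atom 1: O, bond orders sum to 1 (valence 2) → 1 H
  atom 2: C, bond orders sum to 4 (valence 4) → 0 H
  atom 3: C, bond orders sum to 3 (valence 4) → 1 H
  atom 4: O, bond orders sum to 2 (valence 2) → 0 H
  atom 5: C, bond orders sum to 1 (valence 4) → 3 H
  atom 6: C, bond orders sum to 3 (valence 4) → 1 H
  atom 7: Br (halogen, monovalent) → 0 H
  atom 8: C, bond orders sum to 2 (valence 4) → 2 H
  atom 9: C, bond orders sum to 2 (valence 4) → 2 H
  atom 10: C, bond orders sum to 4 (valence 4) → 0 H
  atom 11: N, bond orders sum to 3 (valence 3) → 0 H
Totals → C:7, H:10, Br:1, N:1, O:2.

C7H10BrNO2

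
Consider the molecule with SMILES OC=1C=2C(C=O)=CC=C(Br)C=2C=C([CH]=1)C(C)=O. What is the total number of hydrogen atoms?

9

Walk through each heavy atom and fill implicit hydrogens from standard valence (C 4, N 3, O 2, S 2, halogen 1):
  atom 1: O, bond orders sum to 1 (valence 2) → 1 H
  atom 2: C, bond orders sum to 4 (valence 4) → 0 H
  atom 3: C, bond orders sum to 4 (valence 4) → 0 H
  atom 4: C, bond orders sum to 4 (valence 4) → 0 H
  atom 5: C, bond orders sum to 3 (valence 4) → 1 H
  atom 6: O, bond orders sum to 2 (valence 2) → 0 H
  atom 7: C, bond orders sum to 3 (valence 4) → 1 H
  atom 8: C, bond orders sum to 3 (valence 4) → 1 H
  atom 9: C, bond orders sum to 4 (valence 4) → 0 H
  atom 10: Br (halogen, monovalent) → 0 H
  atom 11: C, bond orders sum to 4 (valence 4) → 0 H
  atom 12: C, bond orders sum to 3 (valence 4) → 1 H
  atom 13: C, bond orders sum to 4 (valence 4) → 0 H
  atom 14: C with explicit H count 1
  atom 15: C, bond orders sum to 4 (valence 4) → 0 H
  atom 16: C, bond orders sum to 1 (valence 4) → 3 H
  atom 17: O, bond orders sum to 2 (valence 2) → 0 H
Total hydrogens: 9.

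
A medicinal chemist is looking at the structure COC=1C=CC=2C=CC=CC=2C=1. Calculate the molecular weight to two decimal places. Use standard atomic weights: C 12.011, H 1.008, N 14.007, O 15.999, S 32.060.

158.20 g/mol

First, the molecular formula is C11H10O (counting implicit H from valence).
  C: 11 × 12.011 = 132.121
  H: 10 × 1.008 = 10.080
  O: 1 × 15.999 = 15.999
Sum: 11×12.011 + 10×1.008 + 1×15.999 = 158.200 → 158.20 g/mol.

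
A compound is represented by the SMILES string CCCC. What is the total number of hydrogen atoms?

Walk through each heavy atom and fill implicit hydrogens from standard valence (C 4, N 3, O 2, S 2, halogen 1):
  atom 1: C, bond orders sum to 1 (valence 4) → 3 H
  atom 2: C, bond orders sum to 2 (valence 4) → 2 H
  atom 3: C, bond orders sum to 2 (valence 4) → 2 H
  atom 4: C, bond orders sum to 1 (valence 4) → 3 H
Total hydrogens: 10.

10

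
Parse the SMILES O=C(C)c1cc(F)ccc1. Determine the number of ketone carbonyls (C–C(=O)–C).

The ketone motif appears at heavy-atom position 2 in the SMILES.
Ketone count: 1.

1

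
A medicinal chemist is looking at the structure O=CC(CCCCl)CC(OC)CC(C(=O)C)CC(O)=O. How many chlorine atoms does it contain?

1

Scan the SMILES for Cl atoms (remember two-letter symbols like Cl and Br are single atoms).
Chlorine count: 1.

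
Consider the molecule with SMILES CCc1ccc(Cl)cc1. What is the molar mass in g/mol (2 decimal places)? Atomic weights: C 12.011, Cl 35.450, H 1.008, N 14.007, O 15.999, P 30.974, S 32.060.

First, the molecular formula is C8H9Cl (counting implicit H from valence).
  C: 8 × 12.011 = 96.088
  Cl: 1 × 35.450 = 35.450
  H: 9 × 1.008 = 9.072
Sum: 8×12.011 + 1×35.450 + 9×1.008 = 140.610 → 140.61 g/mol.

140.61 g/mol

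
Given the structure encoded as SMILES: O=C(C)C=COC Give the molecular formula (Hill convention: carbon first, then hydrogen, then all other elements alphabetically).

Walk through each heavy atom and fill implicit hydrogens from standard valence (C 4, N 3, O 2, S 2, halogen 1):
  atom 1: O, bond orders sum to 2 (valence 2) → 0 H
  atom 2: C, bond orders sum to 4 (valence 4) → 0 H
  atom 3: C, bond orders sum to 1 (valence 4) → 3 H
  atom 4: C, bond orders sum to 3 (valence 4) → 1 H
  atom 5: C, bond orders sum to 3 (valence 4) → 1 H
  atom 6: O, bond orders sum to 2 (valence 2) → 0 H
  atom 7: C, bond orders sum to 1 (valence 4) → 3 H
Totals → C:5, H:8, O:2.
In Hill order: C5H8O2.

C5H8O2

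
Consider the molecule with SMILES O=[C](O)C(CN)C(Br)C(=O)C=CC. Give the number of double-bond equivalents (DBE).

3

Molecular formula: C8H12BrNO3.
DoU = (2C + 2 + N − H − X) / 2, where X is the halogen count and O/S are ignored.
    = (2·8 + 2 + 1 − 12 − 1) / 2 = 6 / 2 = 3.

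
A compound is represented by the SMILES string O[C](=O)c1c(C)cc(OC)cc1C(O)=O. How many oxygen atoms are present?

Scan the SMILES for O atoms (remember two-letter symbols like Cl and Br are single atoms).
Oxygen count: 5.

5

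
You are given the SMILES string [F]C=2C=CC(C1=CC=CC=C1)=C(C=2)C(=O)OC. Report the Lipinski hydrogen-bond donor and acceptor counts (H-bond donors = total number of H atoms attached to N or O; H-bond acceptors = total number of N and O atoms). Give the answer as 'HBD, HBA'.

Donors: find every N or O and count the H atoms it carries.
  atom 15 (O): bond orders sum to 2 → 0 H
  atom 16 (O): bond orders sum to 2 → 0 H
Lipinski HBD = 0.
Acceptors: N atoms = 0, O atoms = 2 → HBA = 2.

0, 2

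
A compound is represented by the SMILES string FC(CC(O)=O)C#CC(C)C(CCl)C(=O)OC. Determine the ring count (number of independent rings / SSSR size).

0

In SMILES, each pair of matching ring-closure digits denotes one ring-closing bond; the number of such bonds equals the number of independent rings.
Ring-closure bonds here: 0.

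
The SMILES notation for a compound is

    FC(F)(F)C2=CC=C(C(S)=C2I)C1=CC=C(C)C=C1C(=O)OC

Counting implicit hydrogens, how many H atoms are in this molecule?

Walk through each heavy atom and fill implicit hydrogens from standard valence (C 4, N 3, O 2, S 2, halogen 1):
  atom 1: F (halogen, monovalent) → 0 H
  atom 2: C, bond orders sum to 4 (valence 4) → 0 H
  atom 3: F (halogen, monovalent) → 0 H
  atom 4: F (halogen, monovalent) → 0 H
  atom 5: C, bond orders sum to 4 (valence 4) → 0 H
  atom 6: C, bond orders sum to 3 (valence 4) → 1 H
  atom 7: C, bond orders sum to 3 (valence 4) → 1 H
  atom 8: C, bond orders sum to 4 (valence 4) → 0 H
  atom 9: C, bond orders sum to 4 (valence 4) → 0 H
  atom 10: S, bond orders sum to 1 (valence 2) → 1 H
  atom 11: C, bond orders sum to 4 (valence 4) → 0 H
  atom 12: I (halogen, monovalent) → 0 H
  atom 13: C, bond orders sum to 4 (valence 4) → 0 H
  atom 14: C, bond orders sum to 3 (valence 4) → 1 H
  atom 15: C, bond orders sum to 3 (valence 4) → 1 H
  atom 16: C, bond orders sum to 4 (valence 4) → 0 H
  atom 17: C, bond orders sum to 1 (valence 4) → 3 H
  atom 18: C, bond orders sum to 3 (valence 4) → 1 H
  atom 19: C, bond orders sum to 4 (valence 4) → 0 H
  atom 20: C, bond orders sum to 4 (valence 4) → 0 H
  atom 21: O, bond orders sum to 2 (valence 2) → 0 H
  atom 22: O, bond orders sum to 2 (valence 2) → 0 H
  atom 23: C, bond orders sum to 1 (valence 4) → 3 H
Total hydrogens: 12.

12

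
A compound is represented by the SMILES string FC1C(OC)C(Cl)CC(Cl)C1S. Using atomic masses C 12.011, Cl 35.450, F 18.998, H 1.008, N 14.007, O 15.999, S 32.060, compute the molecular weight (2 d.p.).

233.12 g/mol

First, the molecular formula is C7H11Cl2FOS (counting implicit H from valence).
  C: 7 × 12.011 = 84.077
  Cl: 2 × 35.450 = 70.900
  F: 1 × 18.998 = 18.998
  H: 11 × 1.008 = 11.088
  O: 1 × 15.999 = 15.999
  S: 1 × 32.060 = 32.060
Sum: 7×12.011 + 2×35.450 + 1×18.998 + 11×1.008 + 1×15.999 + 1×32.060 = 233.122 → 233.12 g/mol.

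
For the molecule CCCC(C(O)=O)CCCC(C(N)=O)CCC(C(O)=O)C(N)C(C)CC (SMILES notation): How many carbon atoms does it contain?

Count every carbon token in the SMILES (each C, including those in ring-closure positions and inside branches).
Carbon count: 19.

19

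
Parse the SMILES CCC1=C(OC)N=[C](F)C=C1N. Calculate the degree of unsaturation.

4

Degree of unsaturation = (number of rings) + (number of π bonds).
Ring closures in the SMILES: 1.
π bonds: 3 double bonds (each 1 DoU) → 3 DoU from unsaturation.
Total DoU = 1 + 3 = 4.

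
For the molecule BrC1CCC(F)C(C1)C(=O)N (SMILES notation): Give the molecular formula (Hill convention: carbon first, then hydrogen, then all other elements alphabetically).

C7H11BrFNO

Walk through each heavy atom and fill implicit hydrogens from standard valence (C 4, N 3, O 2, S 2, halogen 1):
  atom 1: Br (halogen, monovalent) → 0 H
  atom 2: C, bond orders sum to 3 (valence 4) → 1 H
  atom 3: C, bond orders sum to 2 (valence 4) → 2 H
  atom 4: C, bond orders sum to 2 (valence 4) → 2 H
  atom 5: C, bond orders sum to 3 (valence 4) → 1 H
  atom 6: F (halogen, monovalent) → 0 H
  atom 7: C, bond orders sum to 3 (valence 4) → 1 H
  atom 8: C, bond orders sum to 2 (valence 4) → 2 H
  atom 9: C, bond orders sum to 4 (valence 4) → 0 H
  atom 10: O, bond orders sum to 2 (valence 2) → 0 H
  atom 11: N, bond orders sum to 1 (valence 3) → 2 H
Totals → C:7, H:11, Br:1, F:1, N:1, O:1.
In Hill order: C7H11BrFNO.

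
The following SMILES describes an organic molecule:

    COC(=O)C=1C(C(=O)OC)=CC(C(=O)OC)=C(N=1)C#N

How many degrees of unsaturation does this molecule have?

9

Molecular formula: C12H10N2O6.
DoU = (2C + 2 + N − H − X) / 2, where X is the halogen count and O/S are ignored.
    = (2·12 + 2 + 2 − 10 − 0) / 2 = 18 / 2 = 9.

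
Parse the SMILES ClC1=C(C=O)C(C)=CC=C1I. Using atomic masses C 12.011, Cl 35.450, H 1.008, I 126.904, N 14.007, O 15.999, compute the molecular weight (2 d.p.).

First, the molecular formula is C8H6ClIO (counting implicit H from valence).
  C: 8 × 12.011 = 96.088
  Cl: 1 × 35.450 = 35.450
  H: 6 × 1.008 = 6.048
  I: 1 × 126.904 = 126.904
  O: 1 × 15.999 = 15.999
Sum: 8×12.011 + 1×35.450 + 6×1.008 + 1×126.904 + 1×15.999 = 280.489 → 280.49 g/mol.

280.49 g/mol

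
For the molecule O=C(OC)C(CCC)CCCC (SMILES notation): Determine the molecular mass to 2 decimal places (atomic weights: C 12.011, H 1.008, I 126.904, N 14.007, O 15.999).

172.27 g/mol

First, the molecular formula is C10H20O2 (counting implicit H from valence).
  C: 10 × 12.011 = 120.110
  H: 20 × 1.008 = 20.160
  O: 2 × 15.999 = 31.998
Sum: 10×12.011 + 20×1.008 + 2×15.999 = 172.268 → 172.27 g/mol.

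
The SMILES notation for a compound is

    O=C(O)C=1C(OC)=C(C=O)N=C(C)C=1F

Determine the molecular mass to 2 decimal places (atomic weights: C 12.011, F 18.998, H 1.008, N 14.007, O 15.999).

First, the molecular formula is C9H8FNO4 (counting implicit H from valence).
  C: 9 × 12.011 = 108.099
  F: 1 × 18.998 = 18.998
  H: 8 × 1.008 = 8.064
  N: 1 × 14.007 = 14.007
  O: 4 × 15.999 = 63.996
Sum: 9×12.011 + 1×18.998 + 8×1.008 + 1×14.007 + 4×15.999 = 213.164 → 213.16 g/mol.

213.16 g/mol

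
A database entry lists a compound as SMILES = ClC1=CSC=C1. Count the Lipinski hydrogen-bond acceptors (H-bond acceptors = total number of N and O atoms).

0

N atoms: 0; O atoms: 0.
Lipinski HBA = 0 + 0 = 0.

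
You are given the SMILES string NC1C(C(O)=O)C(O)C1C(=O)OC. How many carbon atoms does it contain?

7

Count every carbon token in the SMILES (each C, including those in ring-closure positions and inside branches).
Carbon count: 7.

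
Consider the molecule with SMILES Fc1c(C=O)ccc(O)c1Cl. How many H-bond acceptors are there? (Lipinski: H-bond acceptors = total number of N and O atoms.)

N atoms: 0; O atoms: 2.
Lipinski HBA = 0 + 2 = 2.

2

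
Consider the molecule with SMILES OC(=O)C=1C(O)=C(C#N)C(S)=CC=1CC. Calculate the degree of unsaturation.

7

Molecular formula: C10H9NO3S.
DoU = (2C + 2 + N − H − X) / 2, where X is the halogen count and O/S are ignored.
    = (2·10 + 2 + 1 − 9 − 0) / 2 = 14 / 2 = 7.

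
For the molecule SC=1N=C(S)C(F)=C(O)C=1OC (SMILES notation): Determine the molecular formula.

C6H6FNO2S2

Walk through each heavy atom and fill implicit hydrogens from standard valence (C 4, N 3, O 2, S 2, halogen 1):
  atom 1: S, bond orders sum to 1 (valence 2) → 1 H
  atom 2: C, bond orders sum to 4 (valence 4) → 0 H
  atom 3: N, bond orders sum to 3 (valence 3) → 0 H
  atom 4: C, bond orders sum to 4 (valence 4) → 0 H
  atom 5: S, bond orders sum to 1 (valence 2) → 1 H
  atom 6: C, bond orders sum to 4 (valence 4) → 0 H
  atom 7: F (halogen, monovalent) → 0 H
  atom 8: C, bond orders sum to 4 (valence 4) → 0 H
  atom 9: O, bond orders sum to 1 (valence 2) → 1 H
  atom 10: C, bond orders sum to 4 (valence 4) → 0 H
  atom 11: O, bond orders sum to 2 (valence 2) → 0 H
  atom 12: C, bond orders sum to 1 (valence 4) → 3 H
Totals → C:6, H:6, F:1, N:1, O:2, S:2.
In Hill order: C6H6FNO2S2.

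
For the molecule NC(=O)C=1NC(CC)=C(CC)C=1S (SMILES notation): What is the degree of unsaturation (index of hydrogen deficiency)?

4

Degree of unsaturation = (number of rings) + (number of π bonds).
Ring closures in the SMILES: 1.
π bonds: 3 double bonds (each 1 DoU) → 3 DoU from unsaturation.
Total DoU = 1 + 3 = 4.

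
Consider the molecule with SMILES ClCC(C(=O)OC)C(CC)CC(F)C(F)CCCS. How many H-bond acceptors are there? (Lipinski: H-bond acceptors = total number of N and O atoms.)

N atoms: 0; O atoms: 2.
Lipinski HBA = 0 + 2 = 2.

2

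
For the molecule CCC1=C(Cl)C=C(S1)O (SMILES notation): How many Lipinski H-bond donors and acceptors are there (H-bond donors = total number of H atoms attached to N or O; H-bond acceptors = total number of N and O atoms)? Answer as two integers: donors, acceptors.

Donors: find every N or O and count the H atoms it carries.
  atom 9 (O): bond orders sum to 1 → 1 H
Lipinski HBD = 1.
Acceptors: N atoms = 0, O atoms = 1 → HBA = 1.

1, 1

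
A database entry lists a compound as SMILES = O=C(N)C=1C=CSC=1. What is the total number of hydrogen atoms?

5

Walk through each heavy atom and fill implicit hydrogens from standard valence (C 4, N 3, O 2, S 2, halogen 1):
  atom 1: O, bond orders sum to 2 (valence 2) → 0 H
  atom 2: C, bond orders sum to 4 (valence 4) → 0 H
  atom 3: N, bond orders sum to 1 (valence 3) → 2 H
  atom 4: C, bond orders sum to 4 (valence 4) → 0 H
  atom 5: C, bond orders sum to 3 (valence 4) → 1 H
  atom 6: C, bond orders sum to 3 (valence 4) → 1 H
  atom 7: S, bond orders sum to 2 (valence 2) → 0 H
  atom 8: C, bond orders sum to 3 (valence 4) → 1 H
Total hydrogens: 5.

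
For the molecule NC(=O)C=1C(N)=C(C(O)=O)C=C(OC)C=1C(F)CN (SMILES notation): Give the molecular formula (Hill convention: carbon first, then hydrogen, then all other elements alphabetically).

C11H14FN3O4

Walk through each heavy atom and fill implicit hydrogens from standard valence (C 4, N 3, O 2, S 2, halogen 1):
  atom 1: N, bond orders sum to 1 (valence 3) → 2 H
  atom 2: C, bond orders sum to 4 (valence 4) → 0 H
  atom 3: O, bond orders sum to 2 (valence 2) → 0 H
  atom 4: C, bond orders sum to 4 (valence 4) → 0 H
  atom 5: C, bond orders sum to 4 (valence 4) → 0 H
  atom 6: N, bond orders sum to 1 (valence 3) → 2 H
  atom 7: C, bond orders sum to 4 (valence 4) → 0 H
  atom 8: C, bond orders sum to 4 (valence 4) → 0 H
  atom 9: O, bond orders sum to 1 (valence 2) → 1 H
  atom 10: O, bond orders sum to 2 (valence 2) → 0 H
  atom 11: C, bond orders sum to 3 (valence 4) → 1 H
  atom 12: C, bond orders sum to 4 (valence 4) → 0 H
  atom 13: O, bond orders sum to 2 (valence 2) → 0 H
  atom 14: C, bond orders sum to 1 (valence 4) → 3 H
  atom 15: C, bond orders sum to 4 (valence 4) → 0 H
  atom 16: C, bond orders sum to 3 (valence 4) → 1 H
  atom 17: F (halogen, monovalent) → 0 H
  atom 18: C, bond orders sum to 2 (valence 4) → 2 H
  atom 19: N, bond orders sum to 1 (valence 3) → 2 H
Totals → C:11, H:14, F:1, N:3, O:4.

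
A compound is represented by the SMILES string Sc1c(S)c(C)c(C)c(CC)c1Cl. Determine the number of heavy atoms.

Every atom symbol written in the SMILES (organic subset) is one heavy atom; implicit H are not written.
Heavy atoms by element → C:10, Cl:1, S:2.
Total: 13.

13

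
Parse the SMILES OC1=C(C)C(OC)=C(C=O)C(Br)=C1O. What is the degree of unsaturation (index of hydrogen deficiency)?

Molecular formula: C9H9BrO4.
DoU = (2C + 2 + N − H − X) / 2, where X is the halogen count and O/S are ignored.
    = (2·9 + 2 + 0 − 9 − 1) / 2 = 10 / 2 = 5.

5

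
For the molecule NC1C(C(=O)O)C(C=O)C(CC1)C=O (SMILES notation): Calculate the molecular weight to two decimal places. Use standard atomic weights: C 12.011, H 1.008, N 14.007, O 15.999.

199.21 g/mol

First, the molecular formula is C9H13NO4 (counting implicit H from valence).
  C: 9 × 12.011 = 108.099
  H: 13 × 1.008 = 13.104
  N: 1 × 14.007 = 14.007
  O: 4 × 15.999 = 63.996
Sum: 9×12.011 + 13×1.008 + 1×14.007 + 4×15.999 = 199.206 → 199.21 g/mol.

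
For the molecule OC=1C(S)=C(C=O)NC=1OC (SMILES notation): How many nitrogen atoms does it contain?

1

Scan the SMILES for N atoms (remember two-letter symbols like Cl and Br are single atoms).
Nitrogen count: 1.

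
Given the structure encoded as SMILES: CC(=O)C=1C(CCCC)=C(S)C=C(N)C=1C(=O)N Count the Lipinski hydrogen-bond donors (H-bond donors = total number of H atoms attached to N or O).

Donors: find every N or O and count the H atoms it carries.
  atom 3 (O): bond orders sum to 2 → 0 H
  atom 14 (N): bond orders sum to 1 → 2 H
  atom 17 (O): bond orders sum to 2 → 0 H
  atom 18 (N): bond orders sum to 1 → 2 H
Lipinski HBD = 4.

4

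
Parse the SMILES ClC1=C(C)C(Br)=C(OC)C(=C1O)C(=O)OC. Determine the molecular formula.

Walk through each heavy atom and fill implicit hydrogens from standard valence (C 4, N 3, O 2, S 2, halogen 1):
  atom 1: Cl (halogen, monovalent) → 0 H
  atom 2: C, bond orders sum to 4 (valence 4) → 0 H
  atom 3: C, bond orders sum to 4 (valence 4) → 0 H
  atom 4: C, bond orders sum to 1 (valence 4) → 3 H
  atom 5: C, bond orders sum to 4 (valence 4) → 0 H
  atom 6: Br (halogen, monovalent) → 0 H
  atom 7: C, bond orders sum to 4 (valence 4) → 0 H
  atom 8: O, bond orders sum to 2 (valence 2) → 0 H
  atom 9: C, bond orders sum to 1 (valence 4) → 3 H
  atom 10: C, bond orders sum to 4 (valence 4) → 0 H
  atom 11: C, bond orders sum to 4 (valence 4) → 0 H
  atom 12: O, bond orders sum to 1 (valence 2) → 1 H
  atom 13: C, bond orders sum to 4 (valence 4) → 0 H
  atom 14: O, bond orders sum to 2 (valence 2) → 0 H
  atom 15: O, bond orders sum to 2 (valence 2) → 0 H
  atom 16: C, bond orders sum to 1 (valence 4) → 3 H
Totals → C:10, H:10, Br:1, Cl:1, O:4.

C10H10BrClO4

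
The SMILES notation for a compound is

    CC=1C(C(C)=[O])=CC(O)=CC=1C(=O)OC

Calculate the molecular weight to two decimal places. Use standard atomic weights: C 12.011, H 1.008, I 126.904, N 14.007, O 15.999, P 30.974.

208.21 g/mol

First, the molecular formula is C11H12O4 (counting implicit H from valence).
  C: 11 × 12.011 = 132.121
  H: 12 × 1.008 = 12.096
  O: 4 × 15.999 = 63.996
Sum: 11×12.011 + 12×1.008 + 4×15.999 = 208.213 → 208.21 g/mol.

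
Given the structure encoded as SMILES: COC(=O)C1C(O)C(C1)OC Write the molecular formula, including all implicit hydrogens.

C7H12O4

Walk through each heavy atom and fill implicit hydrogens from standard valence (C 4, N 3, O 2, S 2, halogen 1):
  atom 1: C, bond orders sum to 1 (valence 4) → 3 H
  atom 2: O, bond orders sum to 2 (valence 2) → 0 H
  atom 3: C, bond orders sum to 4 (valence 4) → 0 H
  atom 4: O, bond orders sum to 2 (valence 2) → 0 H
  atom 5: C, bond orders sum to 3 (valence 4) → 1 H
  atom 6: C, bond orders sum to 3 (valence 4) → 1 H
  atom 7: O, bond orders sum to 1 (valence 2) → 1 H
  atom 8: C, bond orders sum to 3 (valence 4) → 1 H
  atom 9: C, bond orders sum to 2 (valence 4) → 2 H
  atom 10: O, bond orders sum to 2 (valence 2) → 0 H
  atom 11: C, bond orders sum to 1 (valence 4) → 3 H
Totals → C:7, H:12, O:4.
In Hill order: C7H12O4.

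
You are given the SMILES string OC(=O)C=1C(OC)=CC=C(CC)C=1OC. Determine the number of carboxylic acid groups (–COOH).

The carboxylic acid motif appears at heavy-atom position 2 in the SMILES.
Other groups present: 2 ether.
Carboxylic acid count: 1.

1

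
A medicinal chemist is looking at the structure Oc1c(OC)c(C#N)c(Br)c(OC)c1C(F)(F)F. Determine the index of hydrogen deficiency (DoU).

Molecular formula: C10H7BrF3NO3.
DoU = (2C + 2 + N − H − X) / 2, where X is the halogen count and O/S are ignored.
    = (2·10 + 2 + 1 − 7 − 4) / 2 = 12 / 2 = 6.

6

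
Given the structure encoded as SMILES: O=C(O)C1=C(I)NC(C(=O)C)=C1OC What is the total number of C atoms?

8

Count every carbon token in the SMILES (each C, including those in ring-closure positions and inside branches).
Carbon count: 8.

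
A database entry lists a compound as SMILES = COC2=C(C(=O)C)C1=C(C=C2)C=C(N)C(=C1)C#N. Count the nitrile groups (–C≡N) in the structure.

1

The nitrile motif appears at heavy-atom position 17 in the SMILES.
Other groups present: 1 ether, 1 ketone, 1 primary amine.
Nitrile count: 1.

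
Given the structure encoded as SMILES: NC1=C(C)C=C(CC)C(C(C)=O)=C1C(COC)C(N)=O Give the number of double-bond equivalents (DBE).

6

Degree of unsaturation = (number of rings) + (number of π bonds).
Ring closures in the SMILES: 1.
π bonds: 5 double bonds (each 1 DoU) → 5 DoU from unsaturation.
Total DoU = 1 + 5 = 6.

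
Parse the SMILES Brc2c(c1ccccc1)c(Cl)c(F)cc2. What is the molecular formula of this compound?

Walk through each heavy atom and fill implicit hydrogens from standard valence (C 4, N 3, O 2, S 2, halogen 1); for lowercase aromatic atoms, an aromatic c carries 1 H when it has two neighbours and 0 H with three, and aromatic n carries 0 H:
  atom 1: Br (halogen, monovalent) → 0 H
  atom 2: aromatic c, 3 neighbours → 0 H
  atom 3: aromatic c, 3 neighbours → 0 H
  atom 4: aromatic c, 3 neighbours → 0 H
  atom 5: aromatic c, 2 neighbours → 1 H
  atom 6: aromatic c, 2 neighbours → 1 H
  atom 7: aromatic c, 2 neighbours → 1 H
  atom 8: aromatic c, 2 neighbours → 1 H
  atom 9: aromatic c, 2 neighbours → 1 H
  atom 10: aromatic c, 3 neighbours → 0 H
  atom 11: Cl (halogen, monovalent) → 0 H
  atom 12: aromatic c, 3 neighbours → 0 H
  atom 13: F (halogen, monovalent) → 0 H
  atom 14: aromatic c, 2 neighbours → 1 H
  atom 15: aromatic c, 2 neighbours → 1 H
Totals → C:12, H:7, Br:1, Cl:1, F:1.

C12H7BrClF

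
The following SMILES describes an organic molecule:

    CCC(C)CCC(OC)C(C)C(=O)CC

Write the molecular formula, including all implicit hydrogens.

Walk through each heavy atom and fill implicit hydrogens from standard valence (C 4, N 3, O 2, S 2, halogen 1):
  atom 1: C, bond orders sum to 1 (valence 4) → 3 H
  atom 2: C, bond orders sum to 2 (valence 4) → 2 H
  atom 3: C, bond orders sum to 3 (valence 4) → 1 H
  atom 4: C, bond orders sum to 1 (valence 4) → 3 H
  atom 5: C, bond orders sum to 2 (valence 4) → 2 H
  atom 6: C, bond orders sum to 2 (valence 4) → 2 H
  atom 7: C, bond orders sum to 3 (valence 4) → 1 H
  atom 8: O, bond orders sum to 2 (valence 2) → 0 H
  atom 9: C, bond orders sum to 1 (valence 4) → 3 H
  atom 10: C, bond orders sum to 3 (valence 4) → 1 H
  atom 11: C, bond orders sum to 1 (valence 4) → 3 H
  atom 12: C, bond orders sum to 4 (valence 4) → 0 H
  atom 13: O, bond orders sum to 2 (valence 2) → 0 H
  atom 14: C, bond orders sum to 2 (valence 4) → 2 H
  atom 15: C, bond orders sum to 1 (valence 4) → 3 H
Totals → C:13, H:26, O:2.

C13H26O2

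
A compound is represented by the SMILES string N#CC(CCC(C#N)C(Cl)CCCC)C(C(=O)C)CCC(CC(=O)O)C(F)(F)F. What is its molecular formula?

C20H28ClF3N2O3

Walk through each heavy atom and fill implicit hydrogens from standard valence (C 4, N 3, O 2, S 2, halogen 1):
  atom 1: N, bond orders sum to 3 (valence 3) → 0 H
  atom 2: C, bond orders sum to 4 (valence 4) → 0 H
  atom 3: C, bond orders sum to 3 (valence 4) → 1 H
  atom 4: C, bond orders sum to 2 (valence 4) → 2 H
  atom 5: C, bond orders sum to 2 (valence 4) → 2 H
  atom 6: C, bond orders sum to 3 (valence 4) → 1 H
  atom 7: C, bond orders sum to 4 (valence 4) → 0 H
  atom 8: N, bond orders sum to 3 (valence 3) → 0 H
  atom 9: C, bond orders sum to 3 (valence 4) → 1 H
  atom 10: Cl (halogen, monovalent) → 0 H
  atom 11: C, bond orders sum to 2 (valence 4) → 2 H
  atom 12: C, bond orders sum to 2 (valence 4) → 2 H
  atom 13: C, bond orders sum to 2 (valence 4) → 2 H
  atom 14: C, bond orders sum to 1 (valence 4) → 3 H
  atom 15: C, bond orders sum to 3 (valence 4) → 1 H
  atom 16: C, bond orders sum to 4 (valence 4) → 0 H
  atom 17: O, bond orders sum to 2 (valence 2) → 0 H
  atom 18: C, bond orders sum to 1 (valence 4) → 3 H
  atom 19: C, bond orders sum to 2 (valence 4) → 2 H
  atom 20: C, bond orders sum to 2 (valence 4) → 2 H
  atom 21: C, bond orders sum to 3 (valence 4) → 1 H
  atom 22: C, bond orders sum to 2 (valence 4) → 2 H
  atom 23: C, bond orders sum to 4 (valence 4) → 0 H
  atom 24: O, bond orders sum to 2 (valence 2) → 0 H
  atom 25: O, bond orders sum to 1 (valence 2) → 1 H
  atom 26: C, bond orders sum to 4 (valence 4) → 0 H
  atom 27: F (halogen, monovalent) → 0 H
  atom 28: F (halogen, monovalent) → 0 H
  atom 29: F (halogen, monovalent) → 0 H
Totals → C:20, H:28, Cl:1, F:3, N:2, O:3.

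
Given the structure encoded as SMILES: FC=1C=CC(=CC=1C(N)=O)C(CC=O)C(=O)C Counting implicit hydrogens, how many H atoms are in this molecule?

12

Walk through each heavy atom and fill implicit hydrogens from standard valence (C 4, N 3, O 2, S 2, halogen 1):
  atom 1: F (halogen, monovalent) → 0 H
  atom 2: C, bond orders sum to 4 (valence 4) → 0 H
  atom 3: C, bond orders sum to 3 (valence 4) → 1 H
  atom 4: C, bond orders sum to 3 (valence 4) → 1 H
  atom 5: C, bond orders sum to 4 (valence 4) → 0 H
  atom 6: C, bond orders sum to 3 (valence 4) → 1 H
  atom 7: C, bond orders sum to 4 (valence 4) → 0 H
  atom 8: C, bond orders sum to 4 (valence 4) → 0 H
  atom 9: N, bond orders sum to 1 (valence 3) → 2 H
  atom 10: O, bond orders sum to 2 (valence 2) → 0 H
  atom 11: C, bond orders sum to 3 (valence 4) → 1 H
  atom 12: C, bond orders sum to 2 (valence 4) → 2 H
  atom 13: C, bond orders sum to 3 (valence 4) → 1 H
  atom 14: O, bond orders sum to 2 (valence 2) → 0 H
  atom 15: C, bond orders sum to 4 (valence 4) → 0 H
  atom 16: O, bond orders sum to 2 (valence 2) → 0 H
  atom 17: C, bond orders sum to 1 (valence 4) → 3 H
Total hydrogens: 12.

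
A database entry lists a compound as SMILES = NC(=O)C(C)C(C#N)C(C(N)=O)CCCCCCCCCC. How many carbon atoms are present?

Count every carbon token in the SMILES (each C, including those in ring-closure positions and inside branches).
Carbon count: 17.

17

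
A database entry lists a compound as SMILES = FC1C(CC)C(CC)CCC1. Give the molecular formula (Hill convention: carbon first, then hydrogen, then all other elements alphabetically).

C10H19F

Walk through each heavy atom and fill implicit hydrogens from standard valence (C 4, N 3, O 2, S 2, halogen 1):
  atom 1: F (halogen, monovalent) → 0 H
  atom 2: C, bond orders sum to 3 (valence 4) → 1 H
  atom 3: C, bond orders sum to 3 (valence 4) → 1 H
  atom 4: C, bond orders sum to 2 (valence 4) → 2 H
  atom 5: C, bond orders sum to 1 (valence 4) → 3 H
  atom 6: C, bond orders sum to 3 (valence 4) → 1 H
  atom 7: C, bond orders sum to 2 (valence 4) → 2 H
  atom 8: C, bond orders sum to 1 (valence 4) → 3 H
  atom 9: C, bond orders sum to 2 (valence 4) → 2 H
  atom 10: C, bond orders sum to 2 (valence 4) → 2 H
  atom 11: C, bond orders sum to 2 (valence 4) → 2 H
Totals → C:10, H:19, F:1.
In Hill order: C10H19F.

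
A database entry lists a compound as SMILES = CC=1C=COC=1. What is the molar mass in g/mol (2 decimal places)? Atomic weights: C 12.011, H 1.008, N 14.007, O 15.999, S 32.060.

First, the molecular formula is C5H6O (counting implicit H from valence).
  C: 5 × 12.011 = 60.055
  H: 6 × 1.008 = 6.048
  O: 1 × 15.999 = 15.999
Sum: 5×12.011 + 6×1.008 + 1×15.999 = 82.102 → 82.10 g/mol.

82.10 g/mol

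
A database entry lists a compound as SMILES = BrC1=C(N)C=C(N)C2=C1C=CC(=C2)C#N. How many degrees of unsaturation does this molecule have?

Degree of unsaturation = (number of rings) + (number of π bonds).
Ring closures in the SMILES: 2.
π bonds: 5 double bonds (each 1 DoU), 1 triple bond (each 2 DoU) → 7 DoU from unsaturation.
Total DoU = 2 + 7 = 9.

9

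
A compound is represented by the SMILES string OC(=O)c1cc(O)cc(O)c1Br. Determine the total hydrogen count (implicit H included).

Walk through each heavy atom and fill implicit hydrogens from standard valence (C 4, N 3, O 2, S 2, halogen 1); for lowercase aromatic atoms, an aromatic c carries 1 H when it has two neighbours and 0 H with three, and aromatic n carries 0 H:
  atom 1: O, bond orders sum to 1 (valence 2) → 1 H
  atom 2: C, bond orders sum to 4 (valence 4) → 0 H
  atom 3: O, bond orders sum to 2 (valence 2) → 0 H
  atom 4: aromatic c, 3 neighbours → 0 H
  atom 5: aromatic c, 2 neighbours → 1 H
  atom 6: aromatic c, 3 neighbours → 0 H
  atom 7: O, bond orders sum to 1 (valence 2) → 1 H
  atom 8: aromatic c, 2 neighbours → 1 H
  atom 9: aromatic c, 3 neighbours → 0 H
  atom 10: O, bond orders sum to 1 (valence 2) → 1 H
  atom 11: aromatic c, 3 neighbours → 0 H
  atom 12: Br (halogen, monovalent) → 0 H
Total hydrogens: 5.

5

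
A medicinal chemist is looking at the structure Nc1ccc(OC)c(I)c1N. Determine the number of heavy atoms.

Every atom symbol written in the SMILES (organic subset) is one heavy atom; implicit H are not written.
Heavy atoms by element → C:7, I:1, N:2, O:1.
Total: 11.

11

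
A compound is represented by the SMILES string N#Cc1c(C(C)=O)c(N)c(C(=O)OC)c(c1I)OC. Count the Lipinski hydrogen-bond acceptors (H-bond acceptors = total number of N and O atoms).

6

N atoms: 2; O atoms: 4.
Lipinski HBA = 2 + 4 = 6.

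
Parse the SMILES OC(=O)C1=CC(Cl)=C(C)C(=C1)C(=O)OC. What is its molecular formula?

Walk through each heavy atom and fill implicit hydrogens from standard valence (C 4, N 3, O 2, S 2, halogen 1):
  atom 1: O, bond orders sum to 1 (valence 2) → 1 H
  atom 2: C, bond orders sum to 4 (valence 4) → 0 H
  atom 3: O, bond orders sum to 2 (valence 2) → 0 H
  atom 4: C, bond orders sum to 4 (valence 4) → 0 H
  atom 5: C, bond orders sum to 3 (valence 4) → 1 H
  atom 6: C, bond orders sum to 4 (valence 4) → 0 H
  atom 7: Cl (halogen, monovalent) → 0 H
  atom 8: C, bond orders sum to 4 (valence 4) → 0 H
  atom 9: C, bond orders sum to 1 (valence 4) → 3 H
  atom 10: C, bond orders sum to 4 (valence 4) → 0 H
  atom 11: C, bond orders sum to 3 (valence 4) → 1 H
  atom 12: C, bond orders sum to 4 (valence 4) → 0 H
  atom 13: O, bond orders sum to 2 (valence 2) → 0 H
  atom 14: O, bond orders sum to 2 (valence 2) → 0 H
  atom 15: C, bond orders sum to 1 (valence 4) → 3 H
Totals → C:10, H:9, Cl:1, O:4.
In Hill order: C10H9ClO4.

C10H9ClO4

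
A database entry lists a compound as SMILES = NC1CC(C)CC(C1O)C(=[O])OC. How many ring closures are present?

1

In SMILES, each pair of matching ring-closure digits denotes one ring-closing bond; the number of such bonds equals the number of independent rings.
Ring-closure bonds here: 1.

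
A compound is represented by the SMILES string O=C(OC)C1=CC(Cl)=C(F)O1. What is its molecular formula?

Walk through each heavy atom and fill implicit hydrogens from standard valence (C 4, N 3, O 2, S 2, halogen 1):
  atom 1: O, bond orders sum to 2 (valence 2) → 0 H
  atom 2: C, bond orders sum to 4 (valence 4) → 0 H
  atom 3: O, bond orders sum to 2 (valence 2) → 0 H
  atom 4: C, bond orders sum to 1 (valence 4) → 3 H
  atom 5: C, bond orders sum to 4 (valence 4) → 0 H
  atom 6: C, bond orders sum to 3 (valence 4) → 1 H
  atom 7: C, bond orders sum to 4 (valence 4) → 0 H
  atom 8: Cl (halogen, monovalent) → 0 H
  atom 9: C, bond orders sum to 4 (valence 4) → 0 H
  atom 10: F (halogen, monovalent) → 0 H
  atom 11: O, bond orders sum to 2 (valence 2) → 0 H
Totals → C:6, H:4, Cl:1, F:1, O:3.
In Hill order: C6H4ClFO3.

C6H4ClFO3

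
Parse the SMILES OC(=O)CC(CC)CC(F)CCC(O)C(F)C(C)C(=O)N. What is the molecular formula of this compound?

C14H25F2NO4

Walk through each heavy atom and fill implicit hydrogens from standard valence (C 4, N 3, O 2, S 2, halogen 1):
  atom 1: O, bond orders sum to 1 (valence 2) → 1 H
  atom 2: C, bond orders sum to 4 (valence 4) → 0 H
  atom 3: O, bond orders sum to 2 (valence 2) → 0 H
  atom 4: C, bond orders sum to 2 (valence 4) → 2 H
  atom 5: C, bond orders sum to 3 (valence 4) → 1 H
  atom 6: C, bond orders sum to 2 (valence 4) → 2 H
  atom 7: C, bond orders sum to 1 (valence 4) → 3 H
  atom 8: C, bond orders sum to 2 (valence 4) → 2 H
  atom 9: C, bond orders sum to 3 (valence 4) → 1 H
  atom 10: F (halogen, monovalent) → 0 H
  atom 11: C, bond orders sum to 2 (valence 4) → 2 H
  atom 12: C, bond orders sum to 2 (valence 4) → 2 H
  atom 13: C, bond orders sum to 3 (valence 4) → 1 H
  atom 14: O, bond orders sum to 1 (valence 2) → 1 H
  atom 15: C, bond orders sum to 3 (valence 4) → 1 H
  atom 16: F (halogen, monovalent) → 0 H
  atom 17: C, bond orders sum to 3 (valence 4) → 1 H
  atom 18: C, bond orders sum to 1 (valence 4) → 3 H
  atom 19: C, bond orders sum to 4 (valence 4) → 0 H
  atom 20: O, bond orders sum to 2 (valence 2) → 0 H
  atom 21: N, bond orders sum to 1 (valence 3) → 2 H
Totals → C:14, H:25, F:2, N:1, O:4.
In Hill order: C14H25F2NO4.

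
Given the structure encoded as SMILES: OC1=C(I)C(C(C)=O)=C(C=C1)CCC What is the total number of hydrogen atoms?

Walk through each heavy atom and fill implicit hydrogens from standard valence (C 4, N 3, O 2, S 2, halogen 1):
  atom 1: O, bond orders sum to 1 (valence 2) → 1 H
  atom 2: C, bond orders sum to 4 (valence 4) → 0 H
  atom 3: C, bond orders sum to 4 (valence 4) → 0 H
  atom 4: I (halogen, monovalent) → 0 H
  atom 5: C, bond orders sum to 4 (valence 4) → 0 H
  atom 6: C, bond orders sum to 4 (valence 4) → 0 H
  atom 7: C, bond orders sum to 1 (valence 4) → 3 H
  atom 8: O, bond orders sum to 2 (valence 2) → 0 H
  atom 9: C, bond orders sum to 4 (valence 4) → 0 H
  atom 10: C, bond orders sum to 3 (valence 4) → 1 H
  atom 11: C, bond orders sum to 3 (valence 4) → 1 H
  atom 12: C, bond orders sum to 2 (valence 4) → 2 H
  atom 13: C, bond orders sum to 2 (valence 4) → 2 H
  atom 14: C, bond orders sum to 1 (valence 4) → 3 H
Total hydrogens: 13.

13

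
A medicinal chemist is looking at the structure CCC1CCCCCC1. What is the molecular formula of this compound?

Walk through each heavy atom and fill implicit hydrogens from standard valence (C 4, N 3, O 2, S 2, halogen 1):
  atom 1: C, bond orders sum to 1 (valence 4) → 3 H
  atom 2: C, bond orders sum to 2 (valence 4) → 2 H
  atom 3: C, bond orders sum to 3 (valence 4) → 1 H
  atom 4: C, bond orders sum to 2 (valence 4) → 2 H
  atom 5: C, bond orders sum to 2 (valence 4) → 2 H
  atom 6: C, bond orders sum to 2 (valence 4) → 2 H
  atom 7: C, bond orders sum to 2 (valence 4) → 2 H
  atom 8: C, bond orders sum to 2 (valence 4) → 2 H
  atom 9: C, bond orders sum to 2 (valence 4) → 2 H
Totals → C:9, H:18.
In Hill order: C9H18.

C9H18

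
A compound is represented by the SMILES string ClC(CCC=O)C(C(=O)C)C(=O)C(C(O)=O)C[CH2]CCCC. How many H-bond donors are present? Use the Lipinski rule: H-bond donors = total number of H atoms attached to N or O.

1

Donors: find every N or O and count the H atoms it carries.
  atom 6 (O): bond orders sum to 2 → 0 H
  atom 9 (O): bond orders sum to 2 → 0 H
  atom 12 (O): bond orders sum to 2 → 0 H
  atom 15 (O): bond orders sum to 1 → 1 H
  atom 16 (O): bond orders sum to 2 → 0 H
Lipinski HBD = 1.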